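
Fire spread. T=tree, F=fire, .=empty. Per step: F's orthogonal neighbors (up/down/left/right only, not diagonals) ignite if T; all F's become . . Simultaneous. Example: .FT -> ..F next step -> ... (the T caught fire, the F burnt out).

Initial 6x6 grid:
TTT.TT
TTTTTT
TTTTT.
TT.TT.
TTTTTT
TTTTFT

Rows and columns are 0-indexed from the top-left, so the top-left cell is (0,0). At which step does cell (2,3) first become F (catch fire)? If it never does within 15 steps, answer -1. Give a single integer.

Step 1: cell (2,3)='T' (+3 fires, +1 burnt)
Step 2: cell (2,3)='T' (+4 fires, +3 burnt)
Step 3: cell (2,3)='T' (+4 fires, +4 burnt)
Step 4: cell (2,3)='F' (+4 fires, +4 burnt)
  -> target ignites at step 4
Step 5: cell (2,3)='.' (+6 fires, +4 burnt)
Step 6: cell (2,3)='.' (+4 fires, +6 burnt)
Step 7: cell (2,3)='.' (+3 fires, +4 burnt)
Step 8: cell (2,3)='.' (+2 fires, +3 burnt)
Step 9: cell (2,3)='.' (+1 fires, +2 burnt)
Step 10: cell (2,3)='.' (+0 fires, +1 burnt)
  fire out at step 10

4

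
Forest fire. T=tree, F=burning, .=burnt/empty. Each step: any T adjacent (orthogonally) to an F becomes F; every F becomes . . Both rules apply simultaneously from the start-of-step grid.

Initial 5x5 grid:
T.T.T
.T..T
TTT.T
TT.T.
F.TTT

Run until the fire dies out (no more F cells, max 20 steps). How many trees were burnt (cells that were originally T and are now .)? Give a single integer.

Answer: 6

Derivation:
Step 1: +1 fires, +1 burnt (F count now 1)
Step 2: +2 fires, +1 burnt (F count now 2)
Step 3: +1 fires, +2 burnt (F count now 1)
Step 4: +2 fires, +1 burnt (F count now 2)
Step 5: +0 fires, +2 burnt (F count now 0)
Fire out after step 5
Initially T: 15, now '.': 16
Total burnt (originally-T cells now '.'): 6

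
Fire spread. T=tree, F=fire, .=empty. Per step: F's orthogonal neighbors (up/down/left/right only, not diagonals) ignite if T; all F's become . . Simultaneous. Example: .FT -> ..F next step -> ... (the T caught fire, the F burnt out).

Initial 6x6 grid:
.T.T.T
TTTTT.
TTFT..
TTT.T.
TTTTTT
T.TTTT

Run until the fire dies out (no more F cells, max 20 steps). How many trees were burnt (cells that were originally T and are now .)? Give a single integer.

Step 1: +4 fires, +1 burnt (F count now 4)
Step 2: +5 fires, +4 burnt (F count now 5)
Step 3: +8 fires, +5 burnt (F count now 8)
Step 4: +3 fires, +8 burnt (F count now 3)
Step 5: +4 fires, +3 burnt (F count now 4)
Step 6: +1 fires, +4 burnt (F count now 1)
Step 7: +0 fires, +1 burnt (F count now 0)
Fire out after step 7
Initially T: 26, now '.': 35
Total burnt (originally-T cells now '.'): 25

Answer: 25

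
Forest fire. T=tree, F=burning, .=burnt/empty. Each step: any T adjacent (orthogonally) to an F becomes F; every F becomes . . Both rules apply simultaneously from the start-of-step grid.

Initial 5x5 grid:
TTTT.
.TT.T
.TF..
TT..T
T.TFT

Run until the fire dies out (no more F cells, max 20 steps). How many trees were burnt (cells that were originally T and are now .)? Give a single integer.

Step 1: +4 fires, +2 burnt (F count now 4)
Step 2: +4 fires, +4 burnt (F count now 4)
Step 3: +3 fires, +4 burnt (F count now 3)
Step 4: +2 fires, +3 burnt (F count now 2)
Step 5: +0 fires, +2 burnt (F count now 0)
Fire out after step 5
Initially T: 14, now '.': 24
Total burnt (originally-T cells now '.'): 13

Answer: 13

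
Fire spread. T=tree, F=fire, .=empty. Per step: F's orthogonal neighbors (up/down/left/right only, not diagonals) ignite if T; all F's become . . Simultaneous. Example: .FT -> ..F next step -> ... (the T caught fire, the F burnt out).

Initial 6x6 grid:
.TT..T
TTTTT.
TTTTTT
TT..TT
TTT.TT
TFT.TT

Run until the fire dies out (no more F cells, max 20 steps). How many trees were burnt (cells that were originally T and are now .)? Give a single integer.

Answer: 26

Derivation:
Step 1: +3 fires, +1 burnt (F count now 3)
Step 2: +3 fires, +3 burnt (F count now 3)
Step 3: +2 fires, +3 burnt (F count now 2)
Step 4: +3 fires, +2 burnt (F count now 3)
Step 5: +4 fires, +3 burnt (F count now 4)
Step 6: +3 fires, +4 burnt (F count now 3)
Step 7: +3 fires, +3 burnt (F count now 3)
Step 8: +2 fires, +3 burnt (F count now 2)
Step 9: +2 fires, +2 burnt (F count now 2)
Step 10: +1 fires, +2 burnt (F count now 1)
Step 11: +0 fires, +1 burnt (F count now 0)
Fire out after step 11
Initially T: 27, now '.': 35
Total burnt (originally-T cells now '.'): 26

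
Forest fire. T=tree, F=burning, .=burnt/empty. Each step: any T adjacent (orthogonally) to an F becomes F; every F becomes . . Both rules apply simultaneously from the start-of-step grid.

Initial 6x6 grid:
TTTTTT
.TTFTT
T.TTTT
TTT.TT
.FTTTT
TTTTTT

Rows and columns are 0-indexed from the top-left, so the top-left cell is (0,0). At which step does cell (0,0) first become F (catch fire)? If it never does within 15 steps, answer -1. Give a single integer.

Step 1: cell (0,0)='T' (+7 fires, +2 burnt)
Step 2: cell (0,0)='T' (+11 fires, +7 burnt)
Step 3: cell (0,0)='T' (+7 fires, +11 burnt)
Step 4: cell (0,0)='F' (+4 fires, +7 burnt)
  -> target ignites at step 4
Step 5: cell (0,0)='.' (+1 fires, +4 burnt)
Step 6: cell (0,0)='.' (+0 fires, +1 burnt)
  fire out at step 6

4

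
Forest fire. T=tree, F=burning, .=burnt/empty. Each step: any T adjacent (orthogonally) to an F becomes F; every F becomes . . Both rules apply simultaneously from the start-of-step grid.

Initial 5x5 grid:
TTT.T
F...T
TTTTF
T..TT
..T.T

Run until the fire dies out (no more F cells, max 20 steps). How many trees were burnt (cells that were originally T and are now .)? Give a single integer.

Answer: 13

Derivation:
Step 1: +5 fires, +2 burnt (F count now 5)
Step 2: +7 fires, +5 burnt (F count now 7)
Step 3: +1 fires, +7 burnt (F count now 1)
Step 4: +0 fires, +1 burnt (F count now 0)
Fire out after step 4
Initially T: 14, now '.': 24
Total burnt (originally-T cells now '.'): 13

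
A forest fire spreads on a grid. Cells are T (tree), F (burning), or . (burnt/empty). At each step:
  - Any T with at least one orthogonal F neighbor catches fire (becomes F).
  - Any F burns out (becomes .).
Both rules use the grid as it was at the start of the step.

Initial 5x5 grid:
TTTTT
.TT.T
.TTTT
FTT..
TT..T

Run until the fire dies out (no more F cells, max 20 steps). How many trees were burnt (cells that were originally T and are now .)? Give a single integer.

Answer: 16

Derivation:
Step 1: +2 fires, +1 burnt (F count now 2)
Step 2: +3 fires, +2 burnt (F count now 3)
Step 3: +2 fires, +3 burnt (F count now 2)
Step 4: +3 fires, +2 burnt (F count now 3)
Step 5: +3 fires, +3 burnt (F count now 3)
Step 6: +2 fires, +3 burnt (F count now 2)
Step 7: +1 fires, +2 burnt (F count now 1)
Step 8: +0 fires, +1 burnt (F count now 0)
Fire out after step 8
Initially T: 17, now '.': 24
Total burnt (originally-T cells now '.'): 16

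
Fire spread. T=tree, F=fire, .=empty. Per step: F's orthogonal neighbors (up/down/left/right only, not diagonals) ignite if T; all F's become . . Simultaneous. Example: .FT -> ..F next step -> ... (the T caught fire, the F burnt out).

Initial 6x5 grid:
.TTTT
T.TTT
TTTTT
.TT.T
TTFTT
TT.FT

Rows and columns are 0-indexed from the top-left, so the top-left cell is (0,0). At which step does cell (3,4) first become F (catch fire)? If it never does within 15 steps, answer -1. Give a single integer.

Step 1: cell (3,4)='T' (+4 fires, +2 burnt)
Step 2: cell (3,4)='T' (+5 fires, +4 burnt)
Step 3: cell (3,4)='F' (+5 fires, +5 burnt)
  -> target ignites at step 3
Step 4: cell (3,4)='.' (+4 fires, +5 burnt)
Step 5: cell (3,4)='.' (+4 fires, +4 burnt)
Step 6: cell (3,4)='.' (+1 fires, +4 burnt)
Step 7: cell (3,4)='.' (+0 fires, +1 burnt)
  fire out at step 7

3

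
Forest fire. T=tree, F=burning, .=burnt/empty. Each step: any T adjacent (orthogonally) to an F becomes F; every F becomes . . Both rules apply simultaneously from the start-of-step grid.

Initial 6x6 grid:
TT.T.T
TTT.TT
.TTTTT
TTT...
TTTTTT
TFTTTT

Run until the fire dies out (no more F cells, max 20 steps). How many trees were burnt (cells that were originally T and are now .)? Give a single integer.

Step 1: +3 fires, +1 burnt (F count now 3)
Step 2: +4 fires, +3 burnt (F count now 4)
Step 3: +5 fires, +4 burnt (F count now 5)
Step 4: +4 fires, +5 burnt (F count now 4)
Step 5: +5 fires, +4 burnt (F count now 5)
Step 6: +2 fires, +5 burnt (F count now 2)
Step 7: +2 fires, +2 burnt (F count now 2)
Step 8: +1 fires, +2 burnt (F count now 1)
Step 9: +1 fires, +1 burnt (F count now 1)
Step 10: +0 fires, +1 burnt (F count now 0)
Fire out after step 10
Initially T: 28, now '.': 35
Total burnt (originally-T cells now '.'): 27

Answer: 27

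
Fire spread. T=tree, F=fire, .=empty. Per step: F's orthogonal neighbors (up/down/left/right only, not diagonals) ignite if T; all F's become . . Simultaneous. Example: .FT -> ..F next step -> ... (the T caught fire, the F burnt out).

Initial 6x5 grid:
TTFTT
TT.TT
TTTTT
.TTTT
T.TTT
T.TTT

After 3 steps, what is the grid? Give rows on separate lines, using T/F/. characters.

Step 1: 2 trees catch fire, 1 burn out
  TF.FT
  TT.TT
  TTTTT
  .TTTT
  T.TTT
  T.TTT
Step 2: 4 trees catch fire, 2 burn out
  F...F
  TF.FT
  TTTTT
  .TTTT
  T.TTT
  T.TTT
Step 3: 4 trees catch fire, 4 burn out
  .....
  F...F
  TFTFT
  .TTTT
  T.TTT
  T.TTT

.....
F...F
TFTFT
.TTTT
T.TTT
T.TTT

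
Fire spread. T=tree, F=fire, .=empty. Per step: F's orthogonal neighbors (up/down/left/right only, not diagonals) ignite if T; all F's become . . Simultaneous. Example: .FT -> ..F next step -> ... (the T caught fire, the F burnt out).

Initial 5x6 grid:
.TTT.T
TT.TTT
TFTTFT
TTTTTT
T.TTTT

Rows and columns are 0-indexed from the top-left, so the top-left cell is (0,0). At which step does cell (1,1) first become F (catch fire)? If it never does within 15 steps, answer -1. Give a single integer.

Step 1: cell (1,1)='F' (+8 fires, +2 burnt)
  -> target ignites at step 1
Step 2: cell (1,1)='.' (+9 fires, +8 burnt)
Step 3: cell (1,1)='.' (+7 fires, +9 burnt)
Step 4: cell (1,1)='.' (+0 fires, +7 burnt)
  fire out at step 4

1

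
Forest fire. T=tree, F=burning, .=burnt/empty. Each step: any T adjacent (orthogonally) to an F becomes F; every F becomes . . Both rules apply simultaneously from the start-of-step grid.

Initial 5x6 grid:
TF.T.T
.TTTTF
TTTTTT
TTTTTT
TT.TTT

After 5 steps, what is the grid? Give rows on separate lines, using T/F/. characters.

Step 1: 5 trees catch fire, 2 burn out
  F..T.F
  .FTTF.
  TTTTTF
  TTTTTT
  TT.TTT
Step 2: 5 trees catch fire, 5 burn out
  ...T..
  ..FF..
  TFTTF.
  TTTTTF
  TT.TTT
Step 3: 7 trees catch fire, 5 burn out
  ...F..
  ......
  F.FF..
  TFTTF.
  TT.TTF
Step 4: 5 trees catch fire, 7 burn out
  ......
  ......
  ......
  F.FF..
  TF.TF.
Step 5: 2 trees catch fire, 5 burn out
  ......
  ......
  ......
  ......
  F..F..

......
......
......
......
F..F..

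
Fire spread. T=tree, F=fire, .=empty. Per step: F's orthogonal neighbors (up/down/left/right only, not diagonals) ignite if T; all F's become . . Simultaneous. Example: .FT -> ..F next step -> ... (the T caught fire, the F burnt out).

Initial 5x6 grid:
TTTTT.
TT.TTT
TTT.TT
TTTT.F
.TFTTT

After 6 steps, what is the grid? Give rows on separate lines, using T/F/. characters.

Step 1: 5 trees catch fire, 2 burn out
  TTTTT.
  TT.TTT
  TTT.TF
  TTFT..
  .F.FTF
Step 2: 6 trees catch fire, 5 burn out
  TTTTT.
  TT.TTF
  TTF.F.
  TF.F..
  ....F.
Step 3: 3 trees catch fire, 6 burn out
  TTTTT.
  TT.TF.
  TF....
  F.....
  ......
Step 4: 4 trees catch fire, 3 burn out
  TTTTF.
  TF.F..
  F.....
  ......
  ......
Step 5: 3 trees catch fire, 4 burn out
  TFTF..
  F.....
  ......
  ......
  ......
Step 6: 2 trees catch fire, 3 burn out
  F.F...
  ......
  ......
  ......
  ......

F.F...
......
......
......
......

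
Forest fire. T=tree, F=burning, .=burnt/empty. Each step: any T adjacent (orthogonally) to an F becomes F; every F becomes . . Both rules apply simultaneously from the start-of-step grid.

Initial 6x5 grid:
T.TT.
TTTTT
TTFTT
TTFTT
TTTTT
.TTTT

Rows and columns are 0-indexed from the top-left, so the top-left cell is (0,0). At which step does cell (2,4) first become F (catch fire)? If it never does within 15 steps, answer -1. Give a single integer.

Step 1: cell (2,4)='T' (+6 fires, +2 burnt)
Step 2: cell (2,4)='F' (+10 fires, +6 burnt)
  -> target ignites at step 2
Step 3: cell (2,4)='.' (+7 fires, +10 burnt)
Step 4: cell (2,4)='.' (+2 fires, +7 burnt)
Step 5: cell (2,4)='.' (+0 fires, +2 burnt)
  fire out at step 5

2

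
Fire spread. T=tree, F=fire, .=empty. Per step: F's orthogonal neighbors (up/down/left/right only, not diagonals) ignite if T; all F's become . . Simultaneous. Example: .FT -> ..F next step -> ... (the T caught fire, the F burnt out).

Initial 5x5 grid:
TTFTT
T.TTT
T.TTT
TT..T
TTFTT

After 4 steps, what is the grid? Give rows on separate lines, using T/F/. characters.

Step 1: 5 trees catch fire, 2 burn out
  TF.FT
  T.FTT
  T.TTT
  TT..T
  TF.FT
Step 2: 7 trees catch fire, 5 burn out
  F...F
  T..FT
  T.FTT
  TF..T
  F...F
Step 3: 5 trees catch fire, 7 burn out
  .....
  F...F
  T..FT
  F...F
  .....
Step 4: 2 trees catch fire, 5 burn out
  .....
  .....
  F...F
  .....
  .....

.....
.....
F...F
.....
.....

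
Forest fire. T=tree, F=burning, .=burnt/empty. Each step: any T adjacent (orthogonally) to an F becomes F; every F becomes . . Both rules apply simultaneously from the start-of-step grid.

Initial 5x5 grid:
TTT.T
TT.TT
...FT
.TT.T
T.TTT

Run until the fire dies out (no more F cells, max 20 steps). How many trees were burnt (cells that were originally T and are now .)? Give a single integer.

Answer: 10

Derivation:
Step 1: +2 fires, +1 burnt (F count now 2)
Step 2: +2 fires, +2 burnt (F count now 2)
Step 3: +2 fires, +2 burnt (F count now 2)
Step 4: +1 fires, +2 burnt (F count now 1)
Step 5: +1 fires, +1 burnt (F count now 1)
Step 6: +1 fires, +1 burnt (F count now 1)
Step 7: +1 fires, +1 burnt (F count now 1)
Step 8: +0 fires, +1 burnt (F count now 0)
Fire out after step 8
Initially T: 16, now '.': 19
Total burnt (originally-T cells now '.'): 10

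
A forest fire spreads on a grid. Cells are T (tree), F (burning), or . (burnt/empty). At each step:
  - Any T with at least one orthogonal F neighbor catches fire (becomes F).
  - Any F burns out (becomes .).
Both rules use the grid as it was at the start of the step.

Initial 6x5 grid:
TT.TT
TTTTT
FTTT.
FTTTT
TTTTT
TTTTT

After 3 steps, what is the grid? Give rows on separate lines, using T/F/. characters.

Step 1: 4 trees catch fire, 2 burn out
  TT.TT
  FTTTT
  .FTT.
  .FTTT
  FTTTT
  TTTTT
Step 2: 6 trees catch fire, 4 burn out
  FT.TT
  .FTTT
  ..FT.
  ..FTT
  .FTTT
  FTTTT
Step 3: 6 trees catch fire, 6 burn out
  .F.TT
  ..FTT
  ...F.
  ...FT
  ..FTT
  .FTTT

.F.TT
..FTT
...F.
...FT
..FTT
.FTTT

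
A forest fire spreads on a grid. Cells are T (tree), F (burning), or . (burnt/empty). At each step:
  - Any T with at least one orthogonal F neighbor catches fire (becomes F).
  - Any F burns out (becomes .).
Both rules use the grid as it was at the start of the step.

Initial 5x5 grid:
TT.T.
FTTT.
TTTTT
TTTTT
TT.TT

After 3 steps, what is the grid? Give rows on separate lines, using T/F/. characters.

Step 1: 3 trees catch fire, 1 burn out
  FT.T.
  .FTT.
  FTTTT
  TTTTT
  TT.TT
Step 2: 4 trees catch fire, 3 burn out
  .F.T.
  ..FT.
  .FTTT
  FTTTT
  TT.TT
Step 3: 4 trees catch fire, 4 burn out
  ...T.
  ...F.
  ..FTT
  .FTTT
  FT.TT

...T.
...F.
..FTT
.FTTT
FT.TT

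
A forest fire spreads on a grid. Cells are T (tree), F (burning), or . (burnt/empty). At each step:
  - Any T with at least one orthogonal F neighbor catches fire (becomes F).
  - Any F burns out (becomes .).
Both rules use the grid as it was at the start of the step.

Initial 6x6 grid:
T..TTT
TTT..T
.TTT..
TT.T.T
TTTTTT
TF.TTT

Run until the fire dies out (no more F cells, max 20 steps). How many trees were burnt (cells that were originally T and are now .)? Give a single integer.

Step 1: +2 fires, +1 burnt (F count now 2)
Step 2: +3 fires, +2 burnt (F count now 3)
Step 3: +3 fires, +3 burnt (F count now 3)
Step 4: +5 fires, +3 burnt (F count now 5)
Step 5: +5 fires, +5 burnt (F count now 5)
Step 6: +3 fires, +5 burnt (F count now 3)
Step 7: +0 fires, +3 burnt (F count now 0)
Fire out after step 7
Initially T: 25, now '.': 32
Total burnt (originally-T cells now '.'): 21

Answer: 21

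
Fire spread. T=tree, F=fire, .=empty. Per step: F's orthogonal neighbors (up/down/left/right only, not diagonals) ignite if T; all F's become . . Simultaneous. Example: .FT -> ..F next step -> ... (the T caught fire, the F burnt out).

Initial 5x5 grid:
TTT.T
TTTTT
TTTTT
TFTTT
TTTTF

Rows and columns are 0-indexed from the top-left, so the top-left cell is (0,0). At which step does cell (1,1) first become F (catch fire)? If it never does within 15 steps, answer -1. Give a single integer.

Step 1: cell (1,1)='T' (+6 fires, +2 burnt)
Step 2: cell (1,1)='F' (+7 fires, +6 burnt)
  -> target ignites at step 2
Step 3: cell (1,1)='.' (+5 fires, +7 burnt)
Step 4: cell (1,1)='.' (+4 fires, +5 burnt)
Step 5: cell (1,1)='.' (+0 fires, +4 burnt)
  fire out at step 5

2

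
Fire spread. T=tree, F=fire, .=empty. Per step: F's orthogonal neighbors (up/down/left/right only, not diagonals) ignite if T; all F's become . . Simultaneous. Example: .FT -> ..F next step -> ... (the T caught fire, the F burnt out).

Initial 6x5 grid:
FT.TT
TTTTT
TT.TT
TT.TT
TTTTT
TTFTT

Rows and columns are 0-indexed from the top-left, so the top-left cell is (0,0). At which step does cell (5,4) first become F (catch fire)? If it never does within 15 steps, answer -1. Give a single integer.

Step 1: cell (5,4)='T' (+5 fires, +2 burnt)
Step 2: cell (5,4)='F' (+6 fires, +5 burnt)
  -> target ignites at step 2
Step 3: cell (5,4)='.' (+7 fires, +6 burnt)
Step 4: cell (5,4)='.' (+3 fires, +7 burnt)
Step 5: cell (5,4)='.' (+3 fires, +3 burnt)
Step 6: cell (5,4)='.' (+1 fires, +3 burnt)
Step 7: cell (5,4)='.' (+0 fires, +1 burnt)
  fire out at step 7

2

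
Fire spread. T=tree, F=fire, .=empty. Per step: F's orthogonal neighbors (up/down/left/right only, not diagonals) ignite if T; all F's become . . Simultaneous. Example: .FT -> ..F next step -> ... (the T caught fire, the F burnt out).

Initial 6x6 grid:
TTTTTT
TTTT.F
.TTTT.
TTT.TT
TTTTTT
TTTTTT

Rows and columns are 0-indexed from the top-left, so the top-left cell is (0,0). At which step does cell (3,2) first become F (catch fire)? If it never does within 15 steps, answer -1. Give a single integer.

Step 1: cell (3,2)='T' (+1 fires, +1 burnt)
Step 2: cell (3,2)='T' (+1 fires, +1 burnt)
Step 3: cell (3,2)='T' (+1 fires, +1 burnt)
Step 4: cell (3,2)='T' (+2 fires, +1 burnt)
Step 5: cell (3,2)='T' (+3 fires, +2 burnt)
Step 6: cell (3,2)='T' (+4 fires, +3 burnt)
Step 7: cell (3,2)='F' (+4 fires, +4 burnt)
  -> target ignites at step 7
Step 8: cell (3,2)='.' (+4 fires, +4 burnt)
Step 9: cell (3,2)='.' (+6 fires, +4 burnt)
Step 10: cell (3,2)='.' (+4 fires, +6 burnt)
Step 11: cell (3,2)='.' (+1 fires, +4 burnt)
Step 12: cell (3,2)='.' (+0 fires, +1 burnt)
  fire out at step 12

7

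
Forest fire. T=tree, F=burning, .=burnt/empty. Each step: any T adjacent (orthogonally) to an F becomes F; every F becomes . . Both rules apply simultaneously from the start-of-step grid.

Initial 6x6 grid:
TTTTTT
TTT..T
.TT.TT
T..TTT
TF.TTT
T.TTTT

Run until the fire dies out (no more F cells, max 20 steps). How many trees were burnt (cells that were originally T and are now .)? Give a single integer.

Answer: 3

Derivation:
Step 1: +1 fires, +1 burnt (F count now 1)
Step 2: +2 fires, +1 burnt (F count now 2)
Step 3: +0 fires, +2 burnt (F count now 0)
Fire out after step 3
Initially T: 27, now '.': 12
Total burnt (originally-T cells now '.'): 3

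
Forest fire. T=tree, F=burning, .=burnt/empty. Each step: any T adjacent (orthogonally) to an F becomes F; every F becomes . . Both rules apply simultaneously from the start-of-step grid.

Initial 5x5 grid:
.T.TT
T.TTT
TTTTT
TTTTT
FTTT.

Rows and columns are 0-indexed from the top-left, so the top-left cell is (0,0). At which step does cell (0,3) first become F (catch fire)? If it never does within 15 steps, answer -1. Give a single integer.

Step 1: cell (0,3)='T' (+2 fires, +1 burnt)
Step 2: cell (0,3)='T' (+3 fires, +2 burnt)
Step 3: cell (0,3)='T' (+4 fires, +3 burnt)
Step 4: cell (0,3)='T' (+2 fires, +4 burnt)
Step 5: cell (0,3)='T' (+3 fires, +2 burnt)
Step 6: cell (0,3)='T' (+2 fires, +3 burnt)
Step 7: cell (0,3)='F' (+2 fires, +2 burnt)
  -> target ignites at step 7
Step 8: cell (0,3)='.' (+1 fires, +2 burnt)
Step 9: cell (0,3)='.' (+0 fires, +1 burnt)
  fire out at step 9

7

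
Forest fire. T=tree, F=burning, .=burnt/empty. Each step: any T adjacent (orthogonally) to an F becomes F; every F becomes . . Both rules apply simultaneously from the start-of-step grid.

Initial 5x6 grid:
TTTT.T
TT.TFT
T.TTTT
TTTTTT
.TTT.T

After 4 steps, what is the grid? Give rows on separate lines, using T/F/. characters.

Step 1: 3 trees catch fire, 1 burn out
  TTTT.T
  TT.F.F
  T.TTFT
  TTTTTT
  .TTT.T
Step 2: 5 trees catch fire, 3 burn out
  TTTF.F
  TT....
  T.TF.F
  TTTTFT
  .TTT.T
Step 3: 4 trees catch fire, 5 burn out
  TTF...
  TT....
  T.F...
  TTTF.F
  .TTT.T
Step 4: 4 trees catch fire, 4 burn out
  TF....
  TT....
  T.....
  TTF...
  .TTF.F

TF....
TT....
T.....
TTF...
.TTF.F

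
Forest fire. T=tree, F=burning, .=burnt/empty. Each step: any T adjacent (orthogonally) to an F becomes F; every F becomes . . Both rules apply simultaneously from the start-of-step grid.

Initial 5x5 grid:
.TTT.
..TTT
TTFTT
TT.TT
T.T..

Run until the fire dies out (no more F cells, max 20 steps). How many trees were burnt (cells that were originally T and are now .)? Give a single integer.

Step 1: +3 fires, +1 burnt (F count now 3)
Step 2: +6 fires, +3 burnt (F count now 6)
Step 3: +5 fires, +6 burnt (F count now 5)
Step 4: +1 fires, +5 burnt (F count now 1)
Step 5: +0 fires, +1 burnt (F count now 0)
Fire out after step 5
Initially T: 16, now '.': 24
Total burnt (originally-T cells now '.'): 15

Answer: 15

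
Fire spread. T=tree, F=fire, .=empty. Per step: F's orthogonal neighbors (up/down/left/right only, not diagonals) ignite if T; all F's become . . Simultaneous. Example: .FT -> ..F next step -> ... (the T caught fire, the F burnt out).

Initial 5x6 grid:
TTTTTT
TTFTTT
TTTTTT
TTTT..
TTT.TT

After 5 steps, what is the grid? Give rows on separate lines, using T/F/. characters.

Step 1: 4 trees catch fire, 1 burn out
  TTFTTT
  TF.FTT
  TTFTTT
  TTTT..
  TTT.TT
Step 2: 7 trees catch fire, 4 burn out
  TF.FTT
  F...FT
  TF.FTT
  TTFT..
  TTT.TT
Step 3: 8 trees catch fire, 7 burn out
  F...FT
  .....F
  F...FT
  TF.F..
  TTF.TT
Step 4: 4 trees catch fire, 8 burn out
  .....F
  ......
  .....F
  F.....
  TF..TT
Step 5: 1 trees catch fire, 4 burn out
  ......
  ......
  ......
  ......
  F...TT

......
......
......
......
F...TT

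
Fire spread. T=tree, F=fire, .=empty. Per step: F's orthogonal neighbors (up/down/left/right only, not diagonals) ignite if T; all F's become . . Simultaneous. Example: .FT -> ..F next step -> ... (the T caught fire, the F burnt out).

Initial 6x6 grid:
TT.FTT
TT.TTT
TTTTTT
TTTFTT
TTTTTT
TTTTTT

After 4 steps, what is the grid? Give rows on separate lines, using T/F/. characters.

Step 1: 6 trees catch fire, 2 burn out
  TT..FT
  TT.FTT
  TTTFTT
  TTF.FT
  TTTFTT
  TTTTTT
Step 2: 9 trees catch fire, 6 burn out
  TT...F
  TT..FT
  TTF.FT
  TF...F
  TTF.FT
  TTTFTT
Step 3: 8 trees catch fire, 9 burn out
  TT....
  TT...F
  TF...F
  F.....
  TF...F
  TTF.FT
Step 4: 5 trees catch fire, 8 burn out
  TT....
  TF....
  F.....
  ......
  F.....
  TF...F

TT....
TF....
F.....
......
F.....
TF...F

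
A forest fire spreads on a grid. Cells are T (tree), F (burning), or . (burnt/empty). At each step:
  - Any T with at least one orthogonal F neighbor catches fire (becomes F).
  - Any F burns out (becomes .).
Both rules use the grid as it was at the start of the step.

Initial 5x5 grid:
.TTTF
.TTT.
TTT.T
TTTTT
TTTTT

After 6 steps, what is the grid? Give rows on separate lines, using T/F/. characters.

Step 1: 1 trees catch fire, 1 burn out
  .TTF.
  .TTT.
  TTT.T
  TTTTT
  TTTTT
Step 2: 2 trees catch fire, 1 burn out
  .TF..
  .TTF.
  TTT.T
  TTTTT
  TTTTT
Step 3: 2 trees catch fire, 2 burn out
  .F...
  .TF..
  TTT.T
  TTTTT
  TTTTT
Step 4: 2 trees catch fire, 2 burn out
  .....
  .F...
  TTF.T
  TTTTT
  TTTTT
Step 5: 2 trees catch fire, 2 burn out
  .....
  .....
  TF..T
  TTFTT
  TTTTT
Step 6: 4 trees catch fire, 2 burn out
  .....
  .....
  F...T
  TF.FT
  TTFTT

.....
.....
F...T
TF.FT
TTFTT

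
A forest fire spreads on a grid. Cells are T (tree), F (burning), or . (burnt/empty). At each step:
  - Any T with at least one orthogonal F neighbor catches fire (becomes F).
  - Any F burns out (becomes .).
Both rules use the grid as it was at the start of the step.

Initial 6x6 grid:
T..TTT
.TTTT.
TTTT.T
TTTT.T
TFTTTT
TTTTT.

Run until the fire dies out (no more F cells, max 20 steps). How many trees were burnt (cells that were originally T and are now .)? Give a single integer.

Answer: 27

Derivation:
Step 1: +4 fires, +1 burnt (F count now 4)
Step 2: +6 fires, +4 burnt (F count now 6)
Step 3: +6 fires, +6 burnt (F count now 6)
Step 4: +4 fires, +6 burnt (F count now 4)
Step 5: +2 fires, +4 burnt (F count now 2)
Step 6: +3 fires, +2 burnt (F count now 3)
Step 7: +1 fires, +3 burnt (F count now 1)
Step 8: +1 fires, +1 burnt (F count now 1)
Step 9: +0 fires, +1 burnt (F count now 0)
Fire out after step 9
Initially T: 28, now '.': 35
Total burnt (originally-T cells now '.'): 27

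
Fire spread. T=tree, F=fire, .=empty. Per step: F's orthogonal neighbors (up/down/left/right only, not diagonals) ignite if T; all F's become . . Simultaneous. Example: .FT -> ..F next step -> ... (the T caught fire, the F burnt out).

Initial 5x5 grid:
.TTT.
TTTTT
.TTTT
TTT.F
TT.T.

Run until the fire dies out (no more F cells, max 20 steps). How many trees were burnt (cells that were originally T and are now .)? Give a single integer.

Answer: 17

Derivation:
Step 1: +1 fires, +1 burnt (F count now 1)
Step 2: +2 fires, +1 burnt (F count now 2)
Step 3: +2 fires, +2 burnt (F count now 2)
Step 4: +4 fires, +2 burnt (F count now 4)
Step 5: +3 fires, +4 burnt (F count now 3)
Step 6: +4 fires, +3 burnt (F count now 4)
Step 7: +1 fires, +4 burnt (F count now 1)
Step 8: +0 fires, +1 burnt (F count now 0)
Fire out after step 8
Initially T: 18, now '.': 24
Total burnt (originally-T cells now '.'): 17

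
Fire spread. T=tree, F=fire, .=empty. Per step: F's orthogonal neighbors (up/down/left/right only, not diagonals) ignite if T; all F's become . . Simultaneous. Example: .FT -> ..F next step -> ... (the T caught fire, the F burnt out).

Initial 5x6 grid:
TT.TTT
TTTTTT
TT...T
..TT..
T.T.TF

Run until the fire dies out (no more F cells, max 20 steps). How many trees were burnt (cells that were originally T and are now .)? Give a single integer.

Answer: 1

Derivation:
Step 1: +1 fires, +1 burnt (F count now 1)
Step 2: +0 fires, +1 burnt (F count now 0)
Fire out after step 2
Initially T: 19, now '.': 12
Total burnt (originally-T cells now '.'): 1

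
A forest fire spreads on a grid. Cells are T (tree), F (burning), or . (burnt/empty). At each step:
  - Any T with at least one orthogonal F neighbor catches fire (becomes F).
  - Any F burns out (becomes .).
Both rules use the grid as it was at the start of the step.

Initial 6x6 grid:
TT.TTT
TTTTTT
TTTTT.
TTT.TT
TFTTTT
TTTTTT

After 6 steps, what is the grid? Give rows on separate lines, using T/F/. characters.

Step 1: 4 trees catch fire, 1 burn out
  TT.TTT
  TTTTTT
  TTTTT.
  TFT.TT
  F.FTTT
  TFTTTT
Step 2: 6 trees catch fire, 4 burn out
  TT.TTT
  TTTTTT
  TFTTT.
  F.F.TT
  ...FTT
  F.FTTT
Step 3: 5 trees catch fire, 6 burn out
  TT.TTT
  TFTTTT
  F.FTT.
  ....TT
  ....FT
  ...FTT
Step 4: 7 trees catch fire, 5 burn out
  TF.TTT
  F.FTTT
  ...FT.
  ....FT
  .....F
  ....FT
Step 5: 5 trees catch fire, 7 burn out
  F..TTT
  ...FTT
  ....F.
  .....F
  ......
  .....F
Step 6: 2 trees catch fire, 5 burn out
  ...FTT
  ....FT
  ......
  ......
  ......
  ......

...FTT
....FT
......
......
......
......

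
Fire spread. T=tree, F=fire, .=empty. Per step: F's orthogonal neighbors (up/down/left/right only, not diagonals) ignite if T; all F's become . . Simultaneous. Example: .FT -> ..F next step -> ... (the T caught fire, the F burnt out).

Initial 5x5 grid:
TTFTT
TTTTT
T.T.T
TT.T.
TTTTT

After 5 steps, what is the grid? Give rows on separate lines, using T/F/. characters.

Step 1: 3 trees catch fire, 1 burn out
  TF.FT
  TTFTT
  T.T.T
  TT.T.
  TTTTT
Step 2: 5 trees catch fire, 3 burn out
  F...F
  TF.FT
  T.F.T
  TT.T.
  TTTTT
Step 3: 2 trees catch fire, 5 burn out
  .....
  F...F
  T...T
  TT.T.
  TTTTT
Step 4: 2 trees catch fire, 2 burn out
  .....
  .....
  F...F
  TT.T.
  TTTTT
Step 5: 1 trees catch fire, 2 burn out
  .....
  .....
  .....
  FT.T.
  TTTTT

.....
.....
.....
FT.T.
TTTTT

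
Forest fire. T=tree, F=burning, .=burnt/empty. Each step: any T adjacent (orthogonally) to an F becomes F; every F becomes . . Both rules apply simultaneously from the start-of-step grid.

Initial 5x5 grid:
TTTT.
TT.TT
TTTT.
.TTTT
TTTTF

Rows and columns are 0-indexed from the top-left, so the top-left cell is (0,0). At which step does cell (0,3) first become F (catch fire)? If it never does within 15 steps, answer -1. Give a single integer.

Step 1: cell (0,3)='T' (+2 fires, +1 burnt)
Step 2: cell (0,3)='T' (+2 fires, +2 burnt)
Step 3: cell (0,3)='T' (+3 fires, +2 burnt)
Step 4: cell (0,3)='T' (+4 fires, +3 burnt)
Step 5: cell (0,3)='F' (+3 fires, +4 burnt)
  -> target ignites at step 5
Step 6: cell (0,3)='.' (+3 fires, +3 burnt)
Step 7: cell (0,3)='.' (+2 fires, +3 burnt)
Step 8: cell (0,3)='.' (+1 fires, +2 burnt)
Step 9: cell (0,3)='.' (+0 fires, +1 burnt)
  fire out at step 9

5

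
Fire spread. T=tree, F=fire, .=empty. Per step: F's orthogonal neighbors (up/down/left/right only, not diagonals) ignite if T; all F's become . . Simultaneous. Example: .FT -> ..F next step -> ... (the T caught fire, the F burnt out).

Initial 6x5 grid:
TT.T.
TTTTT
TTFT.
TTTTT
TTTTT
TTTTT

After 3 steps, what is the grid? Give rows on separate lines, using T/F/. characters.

Step 1: 4 trees catch fire, 1 burn out
  TT.T.
  TTFTT
  TF.F.
  TTFTT
  TTTTT
  TTTTT
Step 2: 6 trees catch fire, 4 burn out
  TT.T.
  TF.FT
  F....
  TF.FT
  TTFTT
  TTTTT
Step 3: 9 trees catch fire, 6 burn out
  TF.F.
  F...F
  .....
  F...F
  TF.FT
  TTFTT

TF.F.
F...F
.....
F...F
TF.FT
TTFTT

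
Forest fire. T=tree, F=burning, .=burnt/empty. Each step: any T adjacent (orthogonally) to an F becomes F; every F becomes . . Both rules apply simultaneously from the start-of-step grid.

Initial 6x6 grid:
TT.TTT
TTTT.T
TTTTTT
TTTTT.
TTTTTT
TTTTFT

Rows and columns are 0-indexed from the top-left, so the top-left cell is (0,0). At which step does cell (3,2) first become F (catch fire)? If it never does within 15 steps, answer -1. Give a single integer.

Step 1: cell (3,2)='T' (+3 fires, +1 burnt)
Step 2: cell (3,2)='T' (+4 fires, +3 burnt)
Step 3: cell (3,2)='T' (+4 fires, +4 burnt)
Step 4: cell (3,2)='F' (+5 fires, +4 burnt)
  -> target ignites at step 4
Step 5: cell (3,2)='.' (+5 fires, +5 burnt)
Step 6: cell (3,2)='.' (+5 fires, +5 burnt)
Step 7: cell (3,2)='.' (+3 fires, +5 burnt)
Step 8: cell (3,2)='.' (+2 fires, +3 burnt)
Step 9: cell (3,2)='.' (+1 fires, +2 burnt)
Step 10: cell (3,2)='.' (+0 fires, +1 burnt)
  fire out at step 10

4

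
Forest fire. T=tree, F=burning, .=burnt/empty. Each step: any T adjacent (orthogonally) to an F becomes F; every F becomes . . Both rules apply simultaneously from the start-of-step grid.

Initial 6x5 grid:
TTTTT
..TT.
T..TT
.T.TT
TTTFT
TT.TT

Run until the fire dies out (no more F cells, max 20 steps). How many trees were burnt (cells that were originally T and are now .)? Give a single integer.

Step 1: +4 fires, +1 burnt (F count now 4)
Step 2: +4 fires, +4 burnt (F count now 4)
Step 3: +5 fires, +4 burnt (F count now 5)
Step 4: +3 fires, +5 burnt (F count now 3)
Step 5: +2 fires, +3 burnt (F count now 2)
Step 6: +1 fires, +2 burnt (F count now 1)
Step 7: +1 fires, +1 burnt (F count now 1)
Step 8: +0 fires, +1 burnt (F count now 0)
Fire out after step 8
Initially T: 21, now '.': 29
Total burnt (originally-T cells now '.'): 20

Answer: 20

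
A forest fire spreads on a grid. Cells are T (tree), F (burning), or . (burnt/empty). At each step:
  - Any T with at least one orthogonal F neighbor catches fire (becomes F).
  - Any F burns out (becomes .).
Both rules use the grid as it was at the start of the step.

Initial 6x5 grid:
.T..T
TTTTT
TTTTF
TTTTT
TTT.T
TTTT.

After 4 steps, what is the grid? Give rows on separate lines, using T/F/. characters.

Step 1: 3 trees catch fire, 1 burn out
  .T..T
  TTTTF
  TTTF.
  TTTTF
  TTT.T
  TTTT.
Step 2: 5 trees catch fire, 3 burn out
  .T..F
  TTTF.
  TTF..
  TTTF.
  TTT.F
  TTTT.
Step 3: 3 trees catch fire, 5 burn out
  .T...
  TTF..
  TF...
  TTF..
  TTT..
  TTTT.
Step 4: 4 trees catch fire, 3 burn out
  .T...
  TF...
  F....
  TF...
  TTF..
  TTTT.

.T...
TF...
F....
TF...
TTF..
TTTT.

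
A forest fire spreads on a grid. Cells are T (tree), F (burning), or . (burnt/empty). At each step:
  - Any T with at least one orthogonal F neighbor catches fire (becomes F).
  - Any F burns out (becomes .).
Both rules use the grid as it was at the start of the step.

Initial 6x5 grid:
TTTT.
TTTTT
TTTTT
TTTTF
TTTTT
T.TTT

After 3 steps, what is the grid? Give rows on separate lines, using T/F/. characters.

Step 1: 3 trees catch fire, 1 burn out
  TTTT.
  TTTTT
  TTTTF
  TTTF.
  TTTTF
  T.TTT
Step 2: 5 trees catch fire, 3 burn out
  TTTT.
  TTTTF
  TTTF.
  TTF..
  TTTF.
  T.TTF
Step 3: 5 trees catch fire, 5 burn out
  TTTT.
  TTTF.
  TTF..
  TF...
  TTF..
  T.TF.

TTTT.
TTTF.
TTF..
TF...
TTF..
T.TF.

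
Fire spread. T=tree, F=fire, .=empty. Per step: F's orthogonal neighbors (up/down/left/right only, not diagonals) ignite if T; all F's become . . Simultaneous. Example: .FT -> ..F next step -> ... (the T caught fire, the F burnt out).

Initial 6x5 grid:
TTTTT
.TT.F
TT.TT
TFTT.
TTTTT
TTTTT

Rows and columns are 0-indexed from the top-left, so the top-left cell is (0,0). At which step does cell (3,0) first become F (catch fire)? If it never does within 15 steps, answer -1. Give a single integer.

Step 1: cell (3,0)='F' (+6 fires, +2 burnt)
  -> target ignites at step 1
Step 2: cell (3,0)='.' (+8 fires, +6 burnt)
Step 3: cell (3,0)='.' (+6 fires, +8 burnt)
Step 4: cell (3,0)='.' (+3 fires, +6 burnt)
Step 5: cell (3,0)='.' (+1 fires, +3 burnt)
Step 6: cell (3,0)='.' (+0 fires, +1 burnt)
  fire out at step 6

1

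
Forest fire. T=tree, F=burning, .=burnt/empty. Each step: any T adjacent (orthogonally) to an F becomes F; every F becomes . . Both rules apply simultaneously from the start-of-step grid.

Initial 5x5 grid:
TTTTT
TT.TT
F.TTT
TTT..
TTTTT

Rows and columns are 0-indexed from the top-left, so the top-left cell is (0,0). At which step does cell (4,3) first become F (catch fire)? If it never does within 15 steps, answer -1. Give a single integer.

Step 1: cell (4,3)='T' (+2 fires, +1 burnt)
Step 2: cell (4,3)='T' (+4 fires, +2 burnt)
Step 3: cell (4,3)='T' (+3 fires, +4 burnt)
Step 4: cell (4,3)='T' (+3 fires, +3 burnt)
Step 5: cell (4,3)='F' (+3 fires, +3 burnt)
  -> target ignites at step 5
Step 6: cell (4,3)='.' (+4 fires, +3 burnt)
Step 7: cell (4,3)='.' (+1 fires, +4 burnt)
Step 8: cell (4,3)='.' (+0 fires, +1 burnt)
  fire out at step 8

5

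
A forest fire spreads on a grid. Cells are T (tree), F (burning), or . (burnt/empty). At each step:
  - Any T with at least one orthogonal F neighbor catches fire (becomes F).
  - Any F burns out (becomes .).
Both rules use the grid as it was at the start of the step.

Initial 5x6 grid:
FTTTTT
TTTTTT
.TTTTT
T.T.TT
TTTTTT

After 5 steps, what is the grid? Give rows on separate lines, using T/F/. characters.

Step 1: 2 trees catch fire, 1 burn out
  .FTTTT
  FTTTTT
  .TTTTT
  T.T.TT
  TTTTTT
Step 2: 2 trees catch fire, 2 burn out
  ..FTTT
  .FTTTT
  .TTTTT
  T.T.TT
  TTTTTT
Step 3: 3 trees catch fire, 2 burn out
  ...FTT
  ..FTTT
  .FTTTT
  T.T.TT
  TTTTTT
Step 4: 3 trees catch fire, 3 burn out
  ....FT
  ...FTT
  ..FTTT
  T.T.TT
  TTTTTT
Step 5: 4 trees catch fire, 3 burn out
  .....F
  ....FT
  ...FTT
  T.F.TT
  TTTTTT

.....F
....FT
...FTT
T.F.TT
TTTTTT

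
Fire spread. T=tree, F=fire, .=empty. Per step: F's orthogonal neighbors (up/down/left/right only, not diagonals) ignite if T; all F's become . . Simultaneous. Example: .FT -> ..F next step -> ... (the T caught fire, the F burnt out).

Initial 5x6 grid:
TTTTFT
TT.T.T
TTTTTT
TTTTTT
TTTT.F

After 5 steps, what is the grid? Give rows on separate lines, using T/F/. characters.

Step 1: 3 trees catch fire, 2 burn out
  TTTF.F
  TT.T.T
  TTTTTT
  TTTTTF
  TTTT..
Step 2: 5 trees catch fire, 3 burn out
  TTF...
  TT.F.F
  TTTTTF
  TTTTF.
  TTTT..
Step 3: 4 trees catch fire, 5 burn out
  TF....
  TT....
  TTTFF.
  TTTF..
  TTTT..
Step 4: 5 trees catch fire, 4 burn out
  F.....
  TF....
  TTF...
  TTF...
  TTTF..
Step 5: 4 trees catch fire, 5 burn out
  ......
  F.....
  TF....
  TF....
  TTF...

......
F.....
TF....
TF....
TTF...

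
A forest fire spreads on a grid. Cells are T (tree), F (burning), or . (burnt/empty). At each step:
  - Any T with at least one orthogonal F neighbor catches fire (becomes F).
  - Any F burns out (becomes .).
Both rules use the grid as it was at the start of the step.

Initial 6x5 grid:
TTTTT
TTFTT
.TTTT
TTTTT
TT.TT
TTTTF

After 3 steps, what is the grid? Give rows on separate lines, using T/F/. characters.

Step 1: 6 trees catch fire, 2 burn out
  TTFTT
  TF.FT
  .TFTT
  TTTTT
  TT.TF
  TTTF.
Step 2: 10 trees catch fire, 6 burn out
  TF.FT
  F...F
  .F.FT
  TTFTF
  TT.F.
  TTF..
Step 3: 6 trees catch fire, 10 burn out
  F...F
  .....
  ....F
  TF.F.
  TT...
  TF...

F...F
.....
....F
TF.F.
TT...
TF...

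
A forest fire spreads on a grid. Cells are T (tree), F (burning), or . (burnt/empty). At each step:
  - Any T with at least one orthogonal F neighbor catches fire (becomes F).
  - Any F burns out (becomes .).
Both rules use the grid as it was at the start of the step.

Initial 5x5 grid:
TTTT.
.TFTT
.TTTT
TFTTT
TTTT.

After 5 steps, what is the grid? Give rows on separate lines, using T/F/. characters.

Step 1: 8 trees catch fire, 2 burn out
  TTFT.
  .F.FT
  .FFTT
  F.FTT
  TFTT.
Step 2: 7 trees catch fire, 8 burn out
  TF.F.
  ....F
  ...FT
  ...FT
  F.FT.
Step 3: 4 trees catch fire, 7 burn out
  F....
  .....
  ....F
  ....F
  ...F.
Step 4: 0 trees catch fire, 4 burn out
  .....
  .....
  .....
  .....
  .....
Step 5: 0 trees catch fire, 0 burn out
  .....
  .....
  .....
  .....
  .....

.....
.....
.....
.....
.....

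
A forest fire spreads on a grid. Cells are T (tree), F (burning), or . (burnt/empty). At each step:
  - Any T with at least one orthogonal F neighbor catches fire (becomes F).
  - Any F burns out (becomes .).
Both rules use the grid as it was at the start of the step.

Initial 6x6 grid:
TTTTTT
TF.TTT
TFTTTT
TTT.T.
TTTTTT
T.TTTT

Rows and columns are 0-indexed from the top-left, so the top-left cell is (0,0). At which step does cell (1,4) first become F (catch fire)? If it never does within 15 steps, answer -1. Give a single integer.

Step 1: cell (1,4)='T' (+5 fires, +2 burnt)
Step 2: cell (1,4)='T' (+6 fires, +5 burnt)
Step 3: cell (1,4)='T' (+5 fires, +6 burnt)
Step 4: cell (1,4)='F' (+7 fires, +5 burnt)
  -> target ignites at step 4
Step 5: cell (1,4)='.' (+4 fires, +7 burnt)
Step 6: cell (1,4)='.' (+2 fires, +4 burnt)
Step 7: cell (1,4)='.' (+1 fires, +2 burnt)
Step 8: cell (1,4)='.' (+0 fires, +1 burnt)
  fire out at step 8

4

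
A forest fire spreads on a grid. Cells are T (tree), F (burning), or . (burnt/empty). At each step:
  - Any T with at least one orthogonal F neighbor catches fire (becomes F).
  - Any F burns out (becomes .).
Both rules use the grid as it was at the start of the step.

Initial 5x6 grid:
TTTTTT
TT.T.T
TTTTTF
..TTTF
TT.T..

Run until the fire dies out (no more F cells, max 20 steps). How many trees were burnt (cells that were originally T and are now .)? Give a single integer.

Answer: 19

Derivation:
Step 1: +3 fires, +2 burnt (F count now 3)
Step 2: +3 fires, +3 burnt (F count now 3)
Step 3: +5 fires, +3 burnt (F count now 5)
Step 4: +2 fires, +5 burnt (F count now 2)
Step 5: +3 fires, +2 burnt (F count now 3)
Step 6: +2 fires, +3 burnt (F count now 2)
Step 7: +1 fires, +2 burnt (F count now 1)
Step 8: +0 fires, +1 burnt (F count now 0)
Fire out after step 8
Initially T: 21, now '.': 28
Total burnt (originally-T cells now '.'): 19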